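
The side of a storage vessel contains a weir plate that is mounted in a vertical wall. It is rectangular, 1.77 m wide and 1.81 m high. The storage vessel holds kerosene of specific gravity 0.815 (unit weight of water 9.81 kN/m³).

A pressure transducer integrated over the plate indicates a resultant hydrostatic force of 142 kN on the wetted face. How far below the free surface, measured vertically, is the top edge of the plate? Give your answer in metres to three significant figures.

γ = 0.815 × 9.81 = 7.99515 kN/m³.
A = 1.77 × 1.81 = 3.2037 m².
From F = γ·h_c·A, the centroid depth is h_c = 142/(7.99515 × 3.2037) = 5.54383 m.
The centroid lies 1.81/2 = 0.905 m below the top edge, so the top edge sits at h_top = 5.54383 − 0.905 = 4.63883 m below the surface.

d_top ≈ 4.64 m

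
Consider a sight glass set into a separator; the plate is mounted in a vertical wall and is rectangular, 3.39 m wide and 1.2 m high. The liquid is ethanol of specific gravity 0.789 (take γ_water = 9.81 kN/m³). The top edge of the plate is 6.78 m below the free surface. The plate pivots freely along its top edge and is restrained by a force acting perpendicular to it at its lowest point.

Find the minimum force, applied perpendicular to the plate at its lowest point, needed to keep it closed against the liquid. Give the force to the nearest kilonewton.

γ = 0.789 × 9.81 = 7.74009 kN/m³.
The centroid lies 1.2/2 = 0.6 m below the top edge, so the centroid depth is h_c = 6.78 + 0.6 = 7.38 m.
A = 3.39 × 1.2 = 4.068 m².
Resultant F = γ·h_c·A = 7.74009 × 7.38 × 4.068 = 232.372 kN.
I_c = b·h³/12 = 3.39 × 1.2³/12 = 0.48816 m⁴.
Centre of pressure: y_p = y_c + I_c/(y_c·A) = 7.38 + 0.48816/(7.38 × 4.068) = 7.38 + 0.0162602 = 7.39626 m along the plane.
The resultant acts 0.6 + 0.0162602 = 0.61626 m (along the plate) below the hinge at the top edge, so the moment about the hinge is M = F × 0.61626 = 232.372 × 0.61626 = 143.202 kN·m.
A normal force at the bottom, 1.2 m from the hinge, must supply this moment: P = 143.202/1.2 = 119.335 kN.

P ≈ 119 kN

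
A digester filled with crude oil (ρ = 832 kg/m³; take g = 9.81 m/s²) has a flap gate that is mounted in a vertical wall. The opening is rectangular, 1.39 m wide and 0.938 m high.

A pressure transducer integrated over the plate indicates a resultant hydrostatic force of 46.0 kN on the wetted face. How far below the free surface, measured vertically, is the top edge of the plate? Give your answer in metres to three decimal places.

d_top ≈ 3.854 m

γ = ρg = 832 × 9.81 / 1000 = 8.16192 kN/m³.
A = 1.39 × 0.938 = 1.30382 m².
From F = γ·h_c·A, the centroid depth is h_c = 46.0/(8.16192 × 1.30382) = 4.32263 m.
The centroid lies 0.938/2 = 0.469 m below the top edge, so the top edge sits at h_top = 4.32263 − 0.469 = 3.85363 m below the surface.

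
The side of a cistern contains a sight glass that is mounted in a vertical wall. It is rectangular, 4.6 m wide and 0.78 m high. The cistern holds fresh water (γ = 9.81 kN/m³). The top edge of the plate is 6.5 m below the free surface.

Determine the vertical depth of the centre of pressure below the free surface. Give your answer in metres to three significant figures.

h_p = 6.90 m

γ = 9.81 kN/m³.
The centroid lies 0.78/2 = 0.39 m below the top edge, so the centroid depth is h_c = 6.5 + 0.39 = 6.89 m.
A = 4.6 × 0.78 = 3.588 m².
Resultant F = γ·h_c·A = 9.81 × 6.89 × 3.588 = 242.516 kN.
I_c = b·h³/12 = 4.6 × 0.78³/12 = 0.181912 m⁴.
Centre of pressure: y_p = y_c + I_c/(y_c·A) = 6.89 + 0.181912/(6.89 × 3.588) = 6.89 + 0.00735851 = 6.89736 m along the plane.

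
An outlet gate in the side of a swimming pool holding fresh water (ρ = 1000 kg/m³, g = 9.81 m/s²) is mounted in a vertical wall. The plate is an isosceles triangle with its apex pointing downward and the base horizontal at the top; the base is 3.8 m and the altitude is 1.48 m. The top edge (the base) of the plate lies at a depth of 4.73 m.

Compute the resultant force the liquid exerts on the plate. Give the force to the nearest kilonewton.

F ≈ 144 kN

γ = ρg = 1000 × 9.81 = 9810 N/m³ = 9.81 kN/m³.
With the apex down, the centroid sits h/3 = 1.48/3 = 0.493333 m below the base (the top edge), so the centroid depth is h_c = 4.73 + 0.493333 = 5.22333 m.
A = ½ × 3.8 × 1.48 = 2.812 m².
Resultant F = γ·h_c·A = 9.81 × 5.22333 × 2.812 = 144.089 kN.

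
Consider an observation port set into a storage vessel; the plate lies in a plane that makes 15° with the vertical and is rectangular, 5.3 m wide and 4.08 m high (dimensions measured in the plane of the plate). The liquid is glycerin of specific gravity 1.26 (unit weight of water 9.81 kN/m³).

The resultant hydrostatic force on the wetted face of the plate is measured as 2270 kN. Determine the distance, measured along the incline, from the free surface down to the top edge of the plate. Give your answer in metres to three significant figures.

y_top ≈ 6.75 m

γ = 1.26 × 9.81 = 12.3606 kN/m³.
A = 5.3 × 4.08 = 21.624 m².
From F = γ·h_c·A, the centroid depth is h_c = 2270/(12.3606 × 21.624) = 8.49279 m.
The plate makes 15° with the vertical, i.e. θ = 90° − 15° = 75° to the horizontal. Measuring y along the incline from the free-surface line, vertical depth h = y·sinθ with sinθ = 0.965926.
Along the incline, y_c = h_c/sinθ = 8.49279/0.965926 = 8.79238 m.
The centroid lies 4.08/2 = 2.04 m below the top edge, so the top edge sits at y_top = 8.79238 − 2.04 = 6.75238 m along the incline.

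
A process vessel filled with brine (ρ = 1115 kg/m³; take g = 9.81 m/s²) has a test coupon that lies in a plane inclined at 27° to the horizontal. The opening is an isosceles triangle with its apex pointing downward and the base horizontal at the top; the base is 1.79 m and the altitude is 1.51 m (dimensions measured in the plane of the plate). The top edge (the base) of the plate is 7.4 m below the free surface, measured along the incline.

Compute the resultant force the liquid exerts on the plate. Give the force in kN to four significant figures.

F ≈ 53.04 kN

γ = ρg = 1115 × 9.81 / 1000 = 10.93815 kN/m³.
Let θ = 27° be the plate's angle to the horizontal; measure y along the incline from where the plane meets the free surface. Vertical depth h = y·sinθ with sinθ = 0.453990.
With the apex down, the centroid sits h/3 = 1.51/3 = 0.503333 m below the base (the top edge), so y_c = 7.4 + 0.503333 = 7.90333 m and h_c = 7.90333 × 0.453990 = 3.58803 m.
A = ½ × 1.79 × 1.51 = 1.35145 m².
Resultant F = γ·h_c·A = 10.93815 × 3.58803 × 1.35145 = 53.0396 kN.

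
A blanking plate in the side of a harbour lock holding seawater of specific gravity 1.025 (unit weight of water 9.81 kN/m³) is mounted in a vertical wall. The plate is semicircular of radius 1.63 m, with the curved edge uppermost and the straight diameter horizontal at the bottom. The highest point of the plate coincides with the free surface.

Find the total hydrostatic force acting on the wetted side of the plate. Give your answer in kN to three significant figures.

F ≈ 39.4 kN

γ = 1.025 × 9.81 = 10.05525 kN/m³.
The centroid lies 4r/(3π) = 0.691793 m above the diameter, so r − 4r/(3π) = 1.63 − 0.691793 = 0.938207 m below the topmost point, so the centroid depth is h_c = 0.938207 m.
A = πr²/2 = π × 1.63²/2 = 4.17345 m².
Resultant F = γ·h_c·A = 10.05525 × 0.938207 × 4.17345 = 39.3719 kN.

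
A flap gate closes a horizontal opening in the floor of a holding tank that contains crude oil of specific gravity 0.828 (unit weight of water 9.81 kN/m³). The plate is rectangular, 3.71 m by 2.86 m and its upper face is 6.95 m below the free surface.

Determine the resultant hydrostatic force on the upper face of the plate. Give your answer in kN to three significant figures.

F ≈ 599 kN

γ = 0.828 × 9.81 = 8.12268 kN/m³.
The plate is horizontal, so pressure is uniform at p = γ·h = 8.12268 × 6.95 = 56.4526 kN/m².
A = 3.71 × 2.86 = 10.6106 m².
F = p·A = 56.4526 × 10.6106 = 598.996 kN.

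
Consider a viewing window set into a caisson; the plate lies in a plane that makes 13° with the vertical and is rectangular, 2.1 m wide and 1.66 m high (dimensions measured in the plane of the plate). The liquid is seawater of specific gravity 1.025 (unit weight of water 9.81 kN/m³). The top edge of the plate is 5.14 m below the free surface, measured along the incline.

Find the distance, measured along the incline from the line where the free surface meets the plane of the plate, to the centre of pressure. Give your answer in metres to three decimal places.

y_p = 6.008 m

γ = 1.025 × 9.81 = 10.05525 kN/m³.
The plate makes 13° with the vertical, i.e. θ = 90° − 13° = 77° to the horizontal. Measuring y along the incline from the free-surface line, vertical depth h = y·sinθ with sinθ = 0.974370.
The centroid lies 1.66/2 = 0.83 m below the top edge, so y_c = 5.14 + 0.83 = 5.97 m and h_c = 5.97 × 0.974370 = 5.81699 m.
A = 2.1 × 1.66 = 3.486 m².
Resultant F = γ·h_c·A = 10.05525 × 5.81699 × 3.486 = 203.901 kN.
I_c = b·h³/12 = 2.1 × 1.66³/12 = 0.800502 m⁴.
Centre of pressure: y_p = y_c + I_c/(y_c·A) = 5.97 + 0.800502/(5.97 × 3.486) = 5.97 + 0.0384646 = 6.00846 m along the plane.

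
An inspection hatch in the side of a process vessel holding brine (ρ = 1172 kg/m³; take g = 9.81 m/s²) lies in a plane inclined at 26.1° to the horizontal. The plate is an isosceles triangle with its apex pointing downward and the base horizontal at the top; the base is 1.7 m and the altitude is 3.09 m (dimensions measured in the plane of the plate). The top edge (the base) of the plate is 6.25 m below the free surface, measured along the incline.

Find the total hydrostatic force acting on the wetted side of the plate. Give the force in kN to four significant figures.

γ = ρg = 1172 × 9.81 / 1000 = 11.49732 kN/m³.
Let θ = 26.1° be the plate's angle to the horizontal; measure y along the incline from where the plane meets the free surface. Vertical depth h = y·sinθ with sinθ = 0.439939.
With the apex down, the centroid sits h/3 = 3.09/3 = 1.03 m below the base (the top edge), so y_c = 6.25 + 1.03 = 7.28 m and h_c = 7.28 × 0.439939 = 3.20276 m.
A = ½ × 1.7 × 3.09 = 2.6265 m².
Resultant F = γ·h_c·A = 11.49732 × 3.20276 × 2.6265 = 96.716 kN.

F ≈ 96.72 kN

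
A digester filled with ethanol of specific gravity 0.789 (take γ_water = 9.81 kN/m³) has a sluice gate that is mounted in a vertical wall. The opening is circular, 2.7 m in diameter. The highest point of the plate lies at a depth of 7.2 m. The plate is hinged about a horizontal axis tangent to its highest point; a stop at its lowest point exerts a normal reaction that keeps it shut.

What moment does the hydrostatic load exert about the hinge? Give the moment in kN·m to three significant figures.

γ = 0.789 × 9.81 = 7.74009 kN/m³.
The centroid is at the centre, 1.35 m below the top of the plate, so the centroid depth is h_c = 7.2 + 1.35 = 8.55 m.
A = π(1.35)² = 5.72555 m².
Resultant F = γ·h_c·A = 7.74009 × 8.55 × 5.72555 = 378.904 kN.
I_c = πr⁴/4 = π × 1.35⁴/4 = 2.6087 m⁴.
Centre of pressure: y_p = y_c + I_c/(y_c·A) = 8.55 + 2.6087/(8.55 × 5.72555) = 8.55 + 0.0532894 = 8.60329 m along the plane.
The resultant acts 1.35 + 0.0532894 = 1.40329 m (along the plate) below the hinge at the top edge, so the moment about the hinge is M = F × 1.40329 = 378.904 × 1.40329 = 531.712 kN·m.

M ≈ 532 kN·m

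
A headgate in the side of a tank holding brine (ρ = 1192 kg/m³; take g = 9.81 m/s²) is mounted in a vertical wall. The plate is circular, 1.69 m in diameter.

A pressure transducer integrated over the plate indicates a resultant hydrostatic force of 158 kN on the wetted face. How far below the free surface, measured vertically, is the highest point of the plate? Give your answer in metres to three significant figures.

d_top ≈ 5.18 m

γ = ρg = 1192 × 9.81 / 1000 = 11.69352 kN/m³.
A = π(0.845)² = 2.24318 m².
From F = γ·h_c·A, the centroid depth is h_c = 158/(11.69352 × 2.24318) = 6.02348 m.
The centroid is at the centre, 0.845 m below the top of the plate, so the highest point sits at h_top = 6.02348 − 0.845 = 5.17848 m below the surface.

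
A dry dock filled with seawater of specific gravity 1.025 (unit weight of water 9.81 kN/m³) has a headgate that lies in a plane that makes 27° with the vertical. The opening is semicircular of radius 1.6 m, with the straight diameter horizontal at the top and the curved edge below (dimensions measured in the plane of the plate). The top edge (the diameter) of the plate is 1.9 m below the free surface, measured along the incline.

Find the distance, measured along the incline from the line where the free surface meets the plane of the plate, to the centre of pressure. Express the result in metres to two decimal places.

γ = 1.025 × 9.81 = 10.05525 kN/m³.
The plate makes 27° with the vertical, i.e. θ = 90° − 27° = 63° to the horizontal. Measuring y along the incline from the free-surface line, vertical depth h = y·sinθ with sinθ = 0.891007.
The centroid of a semicircle lies 4r/(3π) = 0.679061 m from the diameter, here below the top edge, so y_c = 1.9 + 0.679061 = 2.57906 m and h_c = 2.57906 × 0.891007 = 2.29796 m.
A = πr²/2 = π × 1.6²/2 = 4.02124 m².
Resultant F = γ·h_c·A = 10.05525 × 2.29796 × 4.02124 = 92.917 kN.
I_c = (π/8 − 8/(9π))·r⁴ = 0.109757 × 1.6⁴ = 0.719303 m⁴.
Centre of pressure: y_p = y_c + I_c/(y_c·A) = 2.57906 + 0.719303/(2.57906 × 4.02124) = 2.57906 + 0.069357 = 2.64842 m along the plane.

y_p = 2.65 m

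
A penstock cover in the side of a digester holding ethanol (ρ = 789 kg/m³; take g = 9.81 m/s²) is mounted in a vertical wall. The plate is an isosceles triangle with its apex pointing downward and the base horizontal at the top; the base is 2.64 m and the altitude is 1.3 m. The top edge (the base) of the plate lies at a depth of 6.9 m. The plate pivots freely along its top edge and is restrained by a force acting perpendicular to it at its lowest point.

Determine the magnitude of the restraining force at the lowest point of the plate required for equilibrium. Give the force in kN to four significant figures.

P ≈ 33.43 kN

γ = ρg = 789 × 9.81 / 1000 = 7.74009 kN/m³.
With the apex down, the centroid sits h/3 = 1.3/3 = 0.433333 m below the base (the top edge), so the centroid depth is h_c = 6.9 + 0.433333 = 7.33333 m.
A = ½ × 2.64 × 1.3 = 1.716 m².
Resultant F = γ·h_c·A = 7.74009 × 7.33333 × 1.716 = 97.4012 kN.
I_c = b·h³/36 = 2.64 × 1.3³/36 = 0.161113 m⁴.
Centre of pressure: y_p = y_c + I_c/(y_c·A) = 7.33333 + 0.161113/(7.33333 × 1.716) = 7.33333 + 0.012803 = 7.34613 m along the plane.
The resultant acts 0.433333 + 0.012803 = 0.446136 m (along the plate) below the hinge at the top edge, so the moment about the hinge is M = F × 0.446136 = 97.4012 × 0.446136 = 43.4542 kN·m.
A normal force at the bottom, 1.3 m from the hinge, must supply this moment: P = 43.4542/1.3 = 33.4263 kN.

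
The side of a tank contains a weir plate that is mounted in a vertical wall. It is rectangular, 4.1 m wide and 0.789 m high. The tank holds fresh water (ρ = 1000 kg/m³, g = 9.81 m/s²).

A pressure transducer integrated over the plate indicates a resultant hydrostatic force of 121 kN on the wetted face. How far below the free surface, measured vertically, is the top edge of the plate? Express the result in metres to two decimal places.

d_top ≈ 3.42 m

γ = ρg = 1000 × 9.81 = 9810 N/m³ = 9.81 kN/m³.
A = 4.1 × 0.789 = 3.2349 m².
From F = γ·h_c·A, the centroid depth is h_c = 121/(9.81 × 3.2349) = 3.8129 m.
The centroid lies 0.789/2 = 0.3945 m below the top edge, so the top edge sits at h_top = 3.8129 − 0.3945 = 3.4184 m below the surface.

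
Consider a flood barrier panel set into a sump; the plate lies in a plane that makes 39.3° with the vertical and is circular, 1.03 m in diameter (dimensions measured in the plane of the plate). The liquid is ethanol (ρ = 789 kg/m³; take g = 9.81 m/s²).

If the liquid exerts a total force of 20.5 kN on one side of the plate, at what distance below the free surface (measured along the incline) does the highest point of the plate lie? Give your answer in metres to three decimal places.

γ = ρg = 789 × 9.81 / 1000 = 7.74009 kN/m³.
A = π(0.515)² = 0.833229 m².
From F = γ·h_c·A, the centroid depth is h_c = 20.5/(7.74009 × 0.833229) = 3.17866 m.
The plate makes 39.3° with the vertical, i.e. θ = 90° − 39.3° = 50.7° to the horizontal. Measuring y along the incline from the free-surface line, vertical depth h = y·sinθ with sinθ = 0.773840.
Along the incline, y_c = h_c/sinθ = 3.17866/0.773840 = 4.10764 m.
The centroid is at the centre, 0.515 m below the top of the plate, so the highest point sits at y_top = 4.10764 − 0.515 = 3.59264 m along the incline.

y_top ≈ 3.593 m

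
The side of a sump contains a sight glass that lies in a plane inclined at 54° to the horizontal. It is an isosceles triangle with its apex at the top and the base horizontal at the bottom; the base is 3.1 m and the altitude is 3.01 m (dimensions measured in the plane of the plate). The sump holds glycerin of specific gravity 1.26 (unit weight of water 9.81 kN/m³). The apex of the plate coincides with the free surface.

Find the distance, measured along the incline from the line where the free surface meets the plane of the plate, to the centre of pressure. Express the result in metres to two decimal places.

y_p = 2.26 m

γ = 1.26 × 9.81 = 12.3606 kN/m³.
Let θ = 54° be the plate's angle to the horizontal; measure y along the incline from where the plane meets the free surface. Vertical depth h = y·sinθ with sinθ = 0.809017.
With the apex up, the centroid sits 2h/3 = 2 × 3.01/3 = 2.00667 m below the apex, so y_c = 2.00667 m and h_c = 2.00667 × 0.809017 = 1.62343 m.
A = ½ × 3.1 × 3.01 = 4.6655 m².
Resultant F = γ·h_c·A = 12.3606 × 1.62343 × 4.6655 = 93.6206 kN.
I_c = b·h³/36 = 3.1 × 3.01³/36 = 2.34833 m⁴.
Centre of pressure: y_p = y_c + I_c/(y_c·A) = 2.00667 + 2.34833/(2.00667 × 4.6655) = 2.00667 + 0.250833 = 2.2575 m along the plane.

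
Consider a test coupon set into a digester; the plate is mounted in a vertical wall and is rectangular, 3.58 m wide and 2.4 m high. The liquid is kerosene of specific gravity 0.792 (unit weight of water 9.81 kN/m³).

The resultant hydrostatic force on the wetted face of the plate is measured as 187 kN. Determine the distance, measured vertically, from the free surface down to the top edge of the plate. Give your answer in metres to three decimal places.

γ = 0.792 × 9.81 = 7.76952 kN/m³.
A = 3.58 × 2.4 = 8.592 m².
From F = γ·h_c·A, the centroid depth is h_c = 187/(7.76952 × 8.592) = 2.80126 m.
The centroid lies 2.4/2 = 1.2 m below the top edge, so the top edge sits at h_top = 2.80126 − 1.2 = 1.60126 m below the surface.

d_top ≈ 1.601 m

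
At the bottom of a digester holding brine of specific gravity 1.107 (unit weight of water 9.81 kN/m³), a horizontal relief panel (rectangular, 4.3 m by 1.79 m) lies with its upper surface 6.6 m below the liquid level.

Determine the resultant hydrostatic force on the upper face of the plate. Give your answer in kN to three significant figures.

γ = 1.107 × 9.81 = 10.85967 kN/m³.
The plate is horizontal, so pressure is uniform at p = γ·h = 10.85967 × 6.6 = 71.6738 kN/m².
A = 4.3 × 1.79 = 7.697 m².
F = p·A = 71.6738 × 7.697 = 551.673 kN.

F ≈ 552 kN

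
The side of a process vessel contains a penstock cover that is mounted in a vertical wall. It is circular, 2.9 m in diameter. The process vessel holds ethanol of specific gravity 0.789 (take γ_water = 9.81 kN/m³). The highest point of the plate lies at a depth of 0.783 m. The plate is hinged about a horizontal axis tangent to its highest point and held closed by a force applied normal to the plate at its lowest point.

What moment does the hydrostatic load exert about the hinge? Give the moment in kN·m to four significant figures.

γ = 0.789 × 9.81 = 7.74009 kN/m³.
The centroid is at the centre, 1.45 m below the top of the plate, so the centroid depth is h_c = 0.783 + 1.45 = 2.233 m.
A = π(1.45)² = 6.6052 m².
Resultant F = γ·h_c·A = 7.74009 × 2.233 × 6.6052 = 114.162 kN.
I_c = πr⁴/4 = π × 1.45⁴/4 = 3.47186 m⁴.
Centre of pressure: y_p = y_c + I_c/(y_c·A) = 2.233 + 3.47186/(2.233 × 6.6052) = 2.233 + 0.23539 = 2.46839 m along the plane.
The resultant acts 1.45 + 0.23539 = 1.68539 m (along the plate) below the hinge at the top edge, so the moment about the hinge is M = F × 1.68539 = 114.162 × 1.68539 = 192.407 kN·m.

M ≈ 192.4 kN·m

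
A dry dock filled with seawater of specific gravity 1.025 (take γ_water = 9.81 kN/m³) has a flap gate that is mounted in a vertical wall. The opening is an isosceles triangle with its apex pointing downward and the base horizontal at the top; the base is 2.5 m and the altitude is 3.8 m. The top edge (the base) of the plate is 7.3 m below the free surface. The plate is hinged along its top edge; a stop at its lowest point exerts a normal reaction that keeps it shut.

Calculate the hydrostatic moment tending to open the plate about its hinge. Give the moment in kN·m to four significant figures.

M ≈ 556.6 kN·m

γ = 1.025 × 9.81 = 10.05525 kN/m³.
With the apex down, the centroid sits h/3 = 3.8/3 = 1.26667 m below the base (the top edge), so the centroid depth is h_c = 7.3 + 1.26667 = 8.56667 m.
A = ½ × 2.5 × 3.8 = 4.75 m².
Resultant F = γ·h_c·A = 10.05525 × 8.56667 × 4.75 = 409.165 kN.
I_c = b·h³/36 = 2.5 × 3.8³/36 = 3.81056 m⁴.
Centre of pressure: y_p = y_c + I_c/(y_c·A) = 8.56667 + 3.81056/(8.56667 × 4.75) = 8.56667 + 0.0936447 = 8.66031 m along the plane.
The resultant acts 1.26667 + 0.0936447 = 1.36031 m (along the plate) below the hinge at the top edge, so the moment about the hinge is M = F × 1.36031 = 409.165 × 1.36031 = 556.591 kN·m.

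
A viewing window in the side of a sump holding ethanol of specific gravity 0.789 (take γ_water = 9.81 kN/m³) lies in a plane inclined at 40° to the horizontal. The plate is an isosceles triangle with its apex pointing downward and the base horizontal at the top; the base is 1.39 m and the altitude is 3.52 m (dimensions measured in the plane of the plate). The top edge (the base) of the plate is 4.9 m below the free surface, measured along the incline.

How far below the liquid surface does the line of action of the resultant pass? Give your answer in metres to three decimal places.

γ = 0.789 × 9.81 = 7.74009 kN/m³.
Let θ = 40° be the plate's angle to the horizontal; measure y along the incline from where the plane meets the free surface. Vertical depth h = y·sinθ with sinθ = 0.642788.
With the apex down, the centroid sits h/3 = 3.52/3 = 1.17333 m below the base (the top edge), so y_c = 4.9 + 1.17333 = 6.07333 m and h_c = 6.07333 × 0.642788 = 3.90386 m.
A = ½ × 1.39 × 3.52 = 2.4464 m².
Resultant F = γ·h_c·A = 7.74009 × 3.90386 × 2.4464 = 73.921 kN.
I_c = b·h³/36 = 1.39 × 3.52³/36 = 1.68399 m⁴.
Centre of pressure: y_p = y_c + I_c/(y_c·A) = 6.07333 + 1.68399/(6.07333 × 2.4464) = 6.07333 + 0.113341 = 6.18667 m along the plane.
Vertically, h_p = y_p·sinθ = 6.18667 × 0.642788 = 3.97672 m.

h_p = 3.977 m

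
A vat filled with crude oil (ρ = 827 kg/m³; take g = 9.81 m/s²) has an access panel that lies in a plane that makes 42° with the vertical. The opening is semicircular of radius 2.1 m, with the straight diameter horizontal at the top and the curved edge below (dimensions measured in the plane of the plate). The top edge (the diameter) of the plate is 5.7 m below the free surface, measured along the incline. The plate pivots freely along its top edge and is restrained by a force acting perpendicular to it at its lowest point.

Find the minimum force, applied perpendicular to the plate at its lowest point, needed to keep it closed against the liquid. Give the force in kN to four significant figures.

P ≈ 123.0 kN

γ = ρg = 827 × 9.81 / 1000 = 8.11287 kN/m³.
The plate makes 42° with the vertical, i.e. θ = 90° − 42° = 48° to the horizontal. Measuring y along the incline from the free-surface line, vertical depth h = y·sinθ with sinθ = 0.743145.
The centroid of a semicircle lies 4r/(3π) = 0.891268 m from the diameter, here below the top edge, so y_c = 5.7 + 0.891268 = 6.59127 m and h_c = 6.59127 × 0.743145 = 4.89827 m.
A = πr²/2 = π × 2.1²/2 = 6.92721 m².
Resultant F = γ·h_c·A = 8.11287 × 4.89827 × 6.92721 = 275.281 kN.
I_c = (π/8 − 8/(9π))·r⁴ = 0.109757 × 2.1⁴ = 2.13457 m⁴.
Centre of pressure: y_p = y_c + I_c/(y_c·A) = 6.59127 + 2.13457/(6.59127 × 6.92721) = 6.59127 + 0.0467501 = 6.63802 m along the plane.
The resultant acts 0.891268 + 0.0467501 = 0.938018 m (along the plate) below the hinge at the top edge, so the moment about the hinge is M = F × 0.938018 = 275.281 × 0.938018 = 258.219 kN·m.
A normal force at the bottom, 2.1 m from the hinge, must supply this moment: P = 258.219/2.1 = 122.961 kN.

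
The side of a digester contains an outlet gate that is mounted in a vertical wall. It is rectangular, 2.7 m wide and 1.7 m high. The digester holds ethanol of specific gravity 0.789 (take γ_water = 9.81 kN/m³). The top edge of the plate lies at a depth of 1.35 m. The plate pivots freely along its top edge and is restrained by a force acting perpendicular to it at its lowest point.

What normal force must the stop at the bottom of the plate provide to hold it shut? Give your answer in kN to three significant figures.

γ = 0.789 × 9.81 = 7.74009 kN/m³.
The centroid lies 1.7/2 = 0.85 m below the top edge, so the centroid depth is h_c = 1.35 + 0.85 = 2.2 m.
A = 2.7 × 1.7 = 4.59 m².
Resultant F = γ·h_c·A = 7.74009 × 2.2 × 4.59 = 78.1594 kN.
I_c = b·h³/12 = 2.7 × 1.7³/12 = 1.10542 m⁴.
Centre of pressure: y_p = y_c + I_c/(y_c·A) = 2.2 + 1.10542/(2.2 × 4.59) = 2.2 + 0.109469 = 2.30947 m along the plane.
The resultant acts 0.85 + 0.109469 = 0.959469 m (along the plate) below the hinge at the top edge, so the moment about the hinge is M = F × 0.959469 = 78.1594 × 0.959469 = 74.9915 kN·m.
A normal force at the bottom, 1.7 m from the hinge, must supply this moment: P = 74.9915/1.7 = 44.1126 kN.

P ≈ 44.1 kN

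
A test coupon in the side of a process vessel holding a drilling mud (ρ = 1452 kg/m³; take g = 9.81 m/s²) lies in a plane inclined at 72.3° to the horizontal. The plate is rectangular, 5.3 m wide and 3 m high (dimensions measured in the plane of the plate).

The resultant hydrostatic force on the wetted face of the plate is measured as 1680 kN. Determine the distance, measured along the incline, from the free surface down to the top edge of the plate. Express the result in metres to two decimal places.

y_top ≈ 6.29 m

γ = ρg = 1452 × 9.81 / 1000 = 14.24412 kN/m³.
A = 5.3 × 3 = 15.9 m².
From F = γ·h_c·A, the centroid depth is h_c = 1680/(14.24412 × 15.9) = 7.41782 m.
Let θ = 72.3° be the plate's angle to the horizontal; measure y along the incline from where the plane meets the free surface. Vertical depth h = y·sinθ with sinθ = 0.952661.
Along the incline, y_c = h_c/sinθ = 7.41782/0.952661 = 7.78642 m.
The centroid lies 3/2 = 1.5 m below the top edge, so the top edge sits at y_top = 7.78642 − 1.5 = 6.28642 m along the incline.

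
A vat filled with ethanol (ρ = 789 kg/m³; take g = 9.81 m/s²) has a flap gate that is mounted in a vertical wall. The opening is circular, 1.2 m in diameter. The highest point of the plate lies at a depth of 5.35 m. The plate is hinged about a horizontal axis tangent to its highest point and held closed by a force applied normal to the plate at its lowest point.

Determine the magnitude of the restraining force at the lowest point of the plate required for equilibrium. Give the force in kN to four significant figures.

γ = ρg = 789 × 9.81 / 1000 = 7.74009 kN/m³.
The centroid is at the centre, 0.6 m below the top of the plate, so the centroid depth is h_c = 5.35 + 0.6 = 5.95 m.
A = π(0.6)² = 1.13097 m².
Resultant F = γ·h_c·A = 7.74009 × 5.95 × 1.13097 = 52.0852 kN.
I_c = πr⁴/4 = π × 0.6⁴/4 = 0.101788 m⁴.
Centre of pressure: y_p = y_c + I_c/(y_c·A) = 5.95 + 0.101788/(5.95 × 1.13097) = 5.95 + 0.0151262 = 5.96513 m along the plane.
The resultant acts 0.6 + 0.0151262 = 0.615126 m (along the plate) below the hinge at the top edge, so the moment about the hinge is M = F × 0.615126 = 52.0852 × 0.615126 = 32.039 kN·m.
A normal force at the bottom, 1.2 m from the hinge, must supply this moment: P = 32.039/1.2 = 26.6992 kN.

P ≈ 26.70 kN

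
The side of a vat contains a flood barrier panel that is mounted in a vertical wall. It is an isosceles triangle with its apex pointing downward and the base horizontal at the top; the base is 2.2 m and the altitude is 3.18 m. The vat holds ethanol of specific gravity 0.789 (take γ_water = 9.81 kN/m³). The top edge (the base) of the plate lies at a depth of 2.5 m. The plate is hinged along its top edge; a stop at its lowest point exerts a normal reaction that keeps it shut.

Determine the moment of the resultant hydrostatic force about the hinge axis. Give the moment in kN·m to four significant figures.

M ≈ 117.4 kN·m

γ = 0.789 × 9.81 = 7.74009 kN/m³.
With the apex down, the centroid sits h/3 = 3.18/3 = 1.06 m below the base (the top edge), so the centroid depth is h_c = 2.5 + 1.06 = 3.56 m.
A = ½ × 2.2 × 3.18 = 3.498 m².
Resultant F = γ·h_c·A = 7.74009 × 3.56 × 3.498 = 96.3864 kN.
I_c = b·h³/36 = 2.2 × 3.18³/36 = 1.96518 m⁴.
Centre of pressure: y_p = y_c + I_c/(y_c·A) = 3.56 + 1.96518/(3.56 × 3.498) = 3.56 + 0.157809 = 3.71781 m along the plane.
The resultant acts 1.06 + 0.157809 = 1.21781 m (along the plate) below the hinge at the top edge, so the moment about the hinge is M = F × 1.21781 = 96.3864 × 1.21781 = 117.38 kN·m.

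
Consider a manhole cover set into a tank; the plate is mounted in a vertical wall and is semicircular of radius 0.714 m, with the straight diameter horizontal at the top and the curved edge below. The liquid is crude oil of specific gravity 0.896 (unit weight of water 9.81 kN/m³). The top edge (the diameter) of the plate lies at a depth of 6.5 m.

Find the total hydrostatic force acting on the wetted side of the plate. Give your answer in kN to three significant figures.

γ = 0.896 × 9.81 = 8.78976 kN/m³.
The centroid of a semicircle lies 4r/(3π) = 0.303031 m from the diameter, here below the top edge, so the centroid depth is h_c = 6.5 + 0.303031 = 6.80303 m.
A = πr²/2 = π × 0.714²/2 = 0.800786 m².
Resultant F = γ·h_c·A = 8.78976 × 6.80303 × 0.800786 = 47.8846 kN.

F ≈ 47.9 kN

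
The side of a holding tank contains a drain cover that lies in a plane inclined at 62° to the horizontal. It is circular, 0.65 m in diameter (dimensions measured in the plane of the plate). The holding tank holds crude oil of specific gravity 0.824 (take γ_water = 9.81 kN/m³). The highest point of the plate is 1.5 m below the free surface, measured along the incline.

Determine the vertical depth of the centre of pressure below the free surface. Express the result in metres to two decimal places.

γ = 0.824 × 9.81 = 8.08344 kN/m³.
Let θ = 62° be the plate's angle to the horizontal; measure y along the incline from where the plane meets the free surface. Vertical depth h = y·sinθ with sinθ = 0.882948.
The centroid is at the centre, 0.325 m below the top of the plate, so y_c = 1.5 + 0.325 = 1.825 m and h_c = 1.825 × 0.882948 = 1.61138 m.
A = π(0.325)² = 0.331831 m².
Resultant F = γ·h_c·A = 8.08344 × 1.61138 × 0.331831 = 4.32226 kN.
I_c = πr⁴/4 = π × 0.325⁴/4 = 0.00876241 m⁴.
Centre of pressure: y_p = y_c + I_c/(y_c·A) = 1.825 + 0.00876241/(1.825 × 0.331831) = 1.825 + 0.0144692 = 1.83947 m along the plane.
Vertically, h_p = y_p·sinθ = 1.83947 × 0.882948 = 1.62416 m.

h_p = 1.62 m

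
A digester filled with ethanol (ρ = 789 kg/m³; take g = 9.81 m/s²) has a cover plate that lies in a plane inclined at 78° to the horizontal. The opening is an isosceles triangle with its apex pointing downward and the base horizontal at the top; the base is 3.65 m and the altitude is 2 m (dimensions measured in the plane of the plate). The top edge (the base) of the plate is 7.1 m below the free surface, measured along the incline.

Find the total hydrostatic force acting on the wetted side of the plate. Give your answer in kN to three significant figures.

F ≈ 215 kN

γ = ρg = 789 × 9.81 / 1000 = 7.74009 kN/m³.
Let θ = 78° be the plate's angle to the horizontal; measure y along the incline from where the plane meets the free surface. Vertical depth h = y·sinθ with sinθ = 0.978148.
With the apex down, the centroid sits h/3 = 2/3 = 0.666667 m below the base (the top edge), so y_c = 7.1 + 0.666667 = 7.76667 m and h_c = 7.76667 × 0.978148 = 7.59695 m.
A = ½ × 3.65 × 2 = 3.65 m².
Resultant F = γ·h_c·A = 7.74009 × 7.59695 × 3.65 = 214.624 kN.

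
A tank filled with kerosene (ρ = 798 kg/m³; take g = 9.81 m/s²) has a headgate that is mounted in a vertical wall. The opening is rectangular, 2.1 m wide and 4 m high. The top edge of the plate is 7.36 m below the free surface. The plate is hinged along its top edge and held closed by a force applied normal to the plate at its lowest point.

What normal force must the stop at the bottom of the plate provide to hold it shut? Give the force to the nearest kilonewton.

P ≈ 330 kN

γ = ρg = 798 × 9.81 / 1000 = 7.82838 kN/m³.
The centroid lies 4/2 = 2 m below the top edge, so the centroid depth is h_c = 7.36 + 2 = 9.36 m.
A = 2.1 × 4 = 8.4 m².
Resultant F = γ·h_c·A = 7.82838 × 9.36 × 8.4 = 615.499 kN.
I_c = b·h³/12 = 2.1 × 4³/12 = 11.2 m⁴.
Centre of pressure: y_p = y_c + I_c/(y_c·A) = 9.36 + 11.2/(9.36 × 8.4) = 9.36 + 0.14245 = 9.50245 m along the plane.
The resultant acts 2 + 0.14245 = 2.14245 m (along the plate) below the hinge at the top edge, so the moment about the hinge is M = F × 2.14245 = 615.499 × 2.14245 = 1318.68 kN·m.
A normal force at the bottom, 4 m from the hinge, must supply this moment: P = 1318.68/4 = 329.67 kN.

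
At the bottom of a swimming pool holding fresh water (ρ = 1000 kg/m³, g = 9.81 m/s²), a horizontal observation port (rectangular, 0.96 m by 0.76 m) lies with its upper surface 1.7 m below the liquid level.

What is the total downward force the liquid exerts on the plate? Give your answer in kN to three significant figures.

γ = ρg = 1000 × 9.81 = 9810 N/m³ = 9.81 kN/m³.
The plate is horizontal, so pressure is uniform at p = γ·h = 9.81 × 1.7 = 16.677 kN/m².
A = 0.96 × 0.76 = 0.7296 m².
F = p·A = 16.677 × 0.7296 = 12.1675 kN.

F ≈ 12.2 kN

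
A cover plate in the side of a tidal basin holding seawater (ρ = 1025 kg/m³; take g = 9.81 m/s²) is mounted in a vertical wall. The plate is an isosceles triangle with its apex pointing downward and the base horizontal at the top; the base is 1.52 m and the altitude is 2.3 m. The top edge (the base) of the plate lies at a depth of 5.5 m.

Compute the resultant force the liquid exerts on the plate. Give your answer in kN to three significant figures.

γ = ρg = 1025 × 9.81 / 1000 = 10.05525 kN/m³.
With the apex down, the centroid sits h/3 = 2.3/3 = 0.766667 m below the base (the top edge), so the centroid depth is h_c = 5.5 + 0.766667 = 6.26667 m.
A = ½ × 1.52 × 2.3 = 1.748 m².
Resultant F = γ·h_c·A = 10.05525 × 6.26667 × 1.748 = 110.147 kN.

F ≈ 110 kN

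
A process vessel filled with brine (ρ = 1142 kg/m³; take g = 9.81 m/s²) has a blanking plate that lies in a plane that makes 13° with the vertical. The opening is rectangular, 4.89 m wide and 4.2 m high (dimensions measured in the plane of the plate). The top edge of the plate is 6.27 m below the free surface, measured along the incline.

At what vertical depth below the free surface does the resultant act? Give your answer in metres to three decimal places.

h_p = 8.327 m

γ = ρg = 1142 × 9.81 / 1000 = 11.20302 kN/m³.
The plate makes 13° with the vertical, i.e. θ = 90° − 13° = 77° to the horizontal. Measuring y along the incline from the free-surface line, vertical depth h = y·sinθ with sinθ = 0.974370.
The centroid lies 4.2/2 = 2.1 m below the top edge, so y_c = 6.27 + 2.1 = 8.37 m and h_c = 8.37 × 0.974370 = 8.15548 m.
A = 4.89 × 4.2 = 20.538 m².
Resultant F = γ·h_c·A = 11.20302 × 8.15548 × 20.538 = 1876.48 kN.
I_c = b·h³/12 = 4.89 × 4.2³/12 = 30.1909 m⁴.
Centre of pressure: y_p = y_c + I_c/(y_c·A) = 8.37 + 30.1909/(8.37 × 20.538) = 8.37 + 0.175627 = 8.54563 m along the plane.
Vertically, h_p = y_p·sinθ = 8.54563 × 0.974370 = 8.32661 m.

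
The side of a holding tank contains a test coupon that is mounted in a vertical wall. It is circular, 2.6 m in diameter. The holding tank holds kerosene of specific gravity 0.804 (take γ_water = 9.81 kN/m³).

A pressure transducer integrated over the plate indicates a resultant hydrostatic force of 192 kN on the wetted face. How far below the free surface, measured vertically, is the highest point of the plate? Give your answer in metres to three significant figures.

γ = 0.804 × 9.81 = 7.88724 kN/m³.
A = π(1.3)² = 5.30929 m².
From F = γ·h_c·A, the centroid depth is h_c = 192/(7.88724 × 5.30929) = 4.585 m.
The centroid is at the centre, 1.3 m below the top of the plate, so the highest point sits at h_top = 4.585 − 1.3 = 3.285 m below the surface.

d_top ≈ 3.29 m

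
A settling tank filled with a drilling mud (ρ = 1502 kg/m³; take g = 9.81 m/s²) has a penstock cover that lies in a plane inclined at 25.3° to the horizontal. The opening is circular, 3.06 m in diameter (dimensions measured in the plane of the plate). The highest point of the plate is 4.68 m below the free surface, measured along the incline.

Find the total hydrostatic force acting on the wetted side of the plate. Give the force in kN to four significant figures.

γ = ρg = 1502 × 9.81 / 1000 = 14.73462 kN/m³.
Let θ = 25.3° be the plate's angle to the horizontal; measure y along the incline from where the plane meets the free surface. Vertical depth h = y·sinθ with sinθ = 0.427358.
The centroid is at the centre, 1.53 m below the top of the plate, so y_c = 4.68 + 1.53 = 6.21 m and h_c = 6.21 × 0.427358 = 2.65389 m.
A = π(1.53)² = 7.35415 m².
Resultant F = γ·h_c·A = 14.73462 × 2.65389 × 7.35415 = 287.577 kN.

F ≈ 287.6 kN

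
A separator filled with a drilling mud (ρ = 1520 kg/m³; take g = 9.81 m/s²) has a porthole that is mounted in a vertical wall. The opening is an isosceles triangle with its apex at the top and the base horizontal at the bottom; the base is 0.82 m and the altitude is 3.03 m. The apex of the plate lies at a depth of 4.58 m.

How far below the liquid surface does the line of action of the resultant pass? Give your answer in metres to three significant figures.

γ = ρg = 1520 × 9.81 / 1000 = 14.9112 kN/m³.
With the apex up, the centroid sits 2h/3 = 2 × 3.03/3 = 2.02 m below the apex, so the centroid depth is h_c = 4.58 + 2.02 = 6.6 m.
A = ½ × 0.82 × 3.03 = 1.2423 m².
Resultant F = γ·h_c·A = 14.9112 × 6.6 × 1.2423 = 122.26 kN.
I_c = b·h³/36 = 0.82 × 3.03³/36 = 0.633635 m⁴.
Centre of pressure: y_p = y_c + I_c/(y_c·A) = 6.6 + 0.633635/(6.6 × 1.2423) = 6.6 + 0.0772803 = 6.67728 m along the plane.

h_p = 6.68 m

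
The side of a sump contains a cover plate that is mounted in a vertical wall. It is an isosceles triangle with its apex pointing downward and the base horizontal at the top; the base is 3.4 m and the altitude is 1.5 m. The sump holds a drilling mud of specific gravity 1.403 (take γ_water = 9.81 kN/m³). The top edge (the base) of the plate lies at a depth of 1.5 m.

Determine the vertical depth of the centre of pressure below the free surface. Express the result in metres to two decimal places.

γ = 1.403 × 9.81 = 13.76343 kN/m³.
With the apex down, the centroid sits h/3 = 1.5/3 = 0.5 m below the base (the top edge), so the centroid depth is h_c = 1.5 + 0.5 = 2 m.
A = ½ × 3.4 × 1.5 = 2.55 m².
Resultant F = γ·h_c·A = 13.76343 × 2 × 2.55 = 70.1935 kN.
I_c = b·h³/36 = 3.4 × 1.5³/36 = 0.31875 m⁴.
Centre of pressure: y_p = y_c + I_c/(y_c·A) = 2 + 0.31875/(2 × 2.55) = 2 + 0.0625 = 2.0625 m along the plane.

h_p = 2.06 m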